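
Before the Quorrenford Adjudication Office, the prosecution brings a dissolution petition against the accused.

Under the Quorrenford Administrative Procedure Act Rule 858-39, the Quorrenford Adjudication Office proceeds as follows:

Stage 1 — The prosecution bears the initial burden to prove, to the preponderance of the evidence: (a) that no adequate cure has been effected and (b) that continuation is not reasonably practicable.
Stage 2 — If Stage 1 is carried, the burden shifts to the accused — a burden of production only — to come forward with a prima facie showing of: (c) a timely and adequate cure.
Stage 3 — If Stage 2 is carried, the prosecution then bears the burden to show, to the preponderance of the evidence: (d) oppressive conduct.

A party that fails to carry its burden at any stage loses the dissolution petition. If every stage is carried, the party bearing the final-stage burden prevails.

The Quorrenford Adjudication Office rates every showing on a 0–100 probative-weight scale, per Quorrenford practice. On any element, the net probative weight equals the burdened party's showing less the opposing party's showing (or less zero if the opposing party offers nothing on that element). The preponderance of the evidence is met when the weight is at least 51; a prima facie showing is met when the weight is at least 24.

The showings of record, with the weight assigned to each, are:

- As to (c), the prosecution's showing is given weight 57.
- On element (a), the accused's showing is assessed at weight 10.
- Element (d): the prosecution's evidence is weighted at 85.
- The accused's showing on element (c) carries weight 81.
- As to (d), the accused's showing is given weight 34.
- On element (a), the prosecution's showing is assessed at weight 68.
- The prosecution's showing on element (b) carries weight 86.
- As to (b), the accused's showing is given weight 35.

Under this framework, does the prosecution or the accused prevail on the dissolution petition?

prosecution

At Stage 1 the prosecution must meet the preponderance of the evidence (weight is at least 51): on (a) the weight is 68 less the opposing 10 gives net 58, which does reach 51, so (a) meets the standard; on (b) the weight is 86 less the opposing 35 gives net 51, ≥ 51, so (b) meets the standard.
  All elements met. The burden passes to the accused.
At Stage 2 the accused must meet a prima facie showing (weight is at least 24): on (c) the weight is 81 less the opposing 57 gives net 24, which does reach 24, so (c) meets the standard.
  Stage 2 is satisfied; the onus moves to the prosecution.
At Stage 3 the prosecution must meet the preponderance of the evidence (weight is at least 51): on (d) the weight is 85 less the opposing 34 gives net 51, which does reach 51, so (d) meets the standard.
  Stage 3 carried; the final stage is satisfied.
With every stage satisfied, the prosecution prevails.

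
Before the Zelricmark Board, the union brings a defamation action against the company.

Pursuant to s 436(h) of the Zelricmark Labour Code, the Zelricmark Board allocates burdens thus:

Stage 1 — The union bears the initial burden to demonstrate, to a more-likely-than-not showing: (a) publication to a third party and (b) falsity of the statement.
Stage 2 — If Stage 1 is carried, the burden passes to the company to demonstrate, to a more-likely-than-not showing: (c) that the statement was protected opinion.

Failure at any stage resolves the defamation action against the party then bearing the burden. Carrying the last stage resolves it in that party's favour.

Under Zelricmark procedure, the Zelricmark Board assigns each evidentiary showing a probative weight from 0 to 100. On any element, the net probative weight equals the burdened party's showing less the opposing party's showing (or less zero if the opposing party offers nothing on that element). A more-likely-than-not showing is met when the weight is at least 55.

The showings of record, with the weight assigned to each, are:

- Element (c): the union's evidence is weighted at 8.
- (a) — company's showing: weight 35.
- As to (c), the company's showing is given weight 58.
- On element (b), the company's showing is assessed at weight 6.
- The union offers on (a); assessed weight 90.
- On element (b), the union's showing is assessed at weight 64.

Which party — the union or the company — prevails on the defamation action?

union

At Stage 1 the union must meet a more-likely-than-not showing (weight is at least 55): on (a) the weight is 90 less the opposing 35 gives net 55, which does reach 55, so (a) meets the standard; on (b) the weight is 64 less the opposing 6 gives net 58, which does reach 55, so (b) meets the standard.
  Stage 1 is satisfied; the onus moves to the company.
At Stage 2 the company must meet a more-likely-than-not showing (weight is at least 55): on (c) the weight is 58 less the opposing 8 gives net 50, which does not reach 55, so (c) does not meet the standard.
  The company does not carry Stage 2.
So the union prevails.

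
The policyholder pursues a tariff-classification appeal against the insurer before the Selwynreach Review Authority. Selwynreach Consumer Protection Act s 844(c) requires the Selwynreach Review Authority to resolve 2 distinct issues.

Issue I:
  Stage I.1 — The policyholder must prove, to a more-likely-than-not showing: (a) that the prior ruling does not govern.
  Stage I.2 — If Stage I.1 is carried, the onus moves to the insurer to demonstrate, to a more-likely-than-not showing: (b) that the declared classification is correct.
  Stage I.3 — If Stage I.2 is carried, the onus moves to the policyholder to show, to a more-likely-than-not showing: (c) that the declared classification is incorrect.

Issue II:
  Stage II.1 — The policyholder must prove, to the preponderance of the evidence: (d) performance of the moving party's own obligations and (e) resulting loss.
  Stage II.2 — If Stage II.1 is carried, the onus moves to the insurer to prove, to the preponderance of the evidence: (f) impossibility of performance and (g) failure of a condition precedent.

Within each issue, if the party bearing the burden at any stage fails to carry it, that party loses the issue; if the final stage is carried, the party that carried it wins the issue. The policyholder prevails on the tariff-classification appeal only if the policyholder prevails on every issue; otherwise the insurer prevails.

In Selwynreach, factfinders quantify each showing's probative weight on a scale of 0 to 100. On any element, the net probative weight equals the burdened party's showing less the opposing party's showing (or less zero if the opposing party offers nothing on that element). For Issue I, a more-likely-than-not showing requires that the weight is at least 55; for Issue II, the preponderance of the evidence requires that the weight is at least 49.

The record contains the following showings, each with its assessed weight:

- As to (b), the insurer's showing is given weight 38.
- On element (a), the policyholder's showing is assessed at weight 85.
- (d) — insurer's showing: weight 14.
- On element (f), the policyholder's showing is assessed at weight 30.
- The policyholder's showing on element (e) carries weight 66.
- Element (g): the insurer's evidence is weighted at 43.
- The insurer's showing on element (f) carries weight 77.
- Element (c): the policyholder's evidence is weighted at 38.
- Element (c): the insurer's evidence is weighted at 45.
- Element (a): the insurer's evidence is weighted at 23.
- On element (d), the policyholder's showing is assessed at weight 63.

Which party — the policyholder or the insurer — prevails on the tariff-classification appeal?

policyholder

— Issue I —
Stage I.1 (policyholder, a more-likely-than-not showing, weight is at least 55): (a) net 85−23=62 ≥ 55 — meets.
  All elements met. The burden passes to the insurer.
Stage I.2 (insurer, a more-likely-than-not showing, weight is at least 55): (b) 38 < 55 — fails.
  Stage I.2 not carried; the insurer fails its burden.
The policyholder prevails on this issue.
— Issue II —
Stage II.1 (policyholder, the preponderance of the evidence, weight is at least 49): (d) net 63−14=49 ≥ 49 — meets; (e) 66 ≥ 49 — meets.
  All elements met. The burden passes to the insurer.
Stage II.2 (insurer, the preponderance of the evidence, weight is at least 49): (f) net 77−30=47 < 49 — fails; (g) 43 < 49 — fails.
  Stage II.2 not carried; the insurer fails its burden.
The analysis ends at Stage II.2; the policyholder prevails on this issue.
Per-issue: Issue I → policyholder; Issue II → policyholder. The policyholder must prevail on every issue; overall, the policyholder prevails.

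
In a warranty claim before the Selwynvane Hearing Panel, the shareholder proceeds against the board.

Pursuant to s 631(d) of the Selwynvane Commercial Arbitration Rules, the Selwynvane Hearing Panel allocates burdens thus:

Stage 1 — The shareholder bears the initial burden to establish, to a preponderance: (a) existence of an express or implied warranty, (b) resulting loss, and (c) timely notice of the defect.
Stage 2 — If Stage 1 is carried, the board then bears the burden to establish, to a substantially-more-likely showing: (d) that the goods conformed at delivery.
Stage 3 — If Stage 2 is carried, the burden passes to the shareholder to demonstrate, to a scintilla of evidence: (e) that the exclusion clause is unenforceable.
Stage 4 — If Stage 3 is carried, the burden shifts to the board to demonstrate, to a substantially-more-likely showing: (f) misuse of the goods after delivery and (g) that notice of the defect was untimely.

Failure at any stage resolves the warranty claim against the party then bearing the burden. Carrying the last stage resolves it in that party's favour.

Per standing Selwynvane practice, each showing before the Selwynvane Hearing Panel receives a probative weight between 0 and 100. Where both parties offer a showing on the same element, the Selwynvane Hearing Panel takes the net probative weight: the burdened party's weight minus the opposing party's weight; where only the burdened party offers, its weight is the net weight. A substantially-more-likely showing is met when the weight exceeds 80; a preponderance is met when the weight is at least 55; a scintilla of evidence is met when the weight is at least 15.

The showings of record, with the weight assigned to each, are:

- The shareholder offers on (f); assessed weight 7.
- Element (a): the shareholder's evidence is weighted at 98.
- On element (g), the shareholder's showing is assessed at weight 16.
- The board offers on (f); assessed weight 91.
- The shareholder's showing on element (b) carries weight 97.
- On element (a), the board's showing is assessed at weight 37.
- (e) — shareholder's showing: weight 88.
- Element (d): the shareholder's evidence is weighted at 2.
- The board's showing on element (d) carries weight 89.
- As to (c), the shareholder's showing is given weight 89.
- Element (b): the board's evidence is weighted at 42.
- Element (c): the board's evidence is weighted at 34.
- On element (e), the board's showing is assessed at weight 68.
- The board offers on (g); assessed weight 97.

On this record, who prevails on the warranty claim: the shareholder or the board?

Stage 1 — burden on shareholder; standard: a preponderance (weight is at least 55).
    (a): 98 − 37 = 61 ≥ 55 [met]
    (b): 97 − 42 = 55 ≥ 55 [met]
    (c): 89 − 34 = 55 ≥ 55 [met]
  The shareholder carries Stage 1; the board now bears the burden.
Stage 2 — burden on board; standard: a substantially-more-likely showing (weight exceeds 80).
    (d): 89 − 2 = 87 > 80 [met]
  All elements met. The burden passes to the shareholder.
Stage 3 — burden on shareholder; standard: a scintilla of evidence (weight is at least 15).
    (e): 88 − 68 = 20 ≥ 15 [met]
  Stage 3 carried; the burden shifts to the board.
Stage 4 — burden on board; standard: a substantially-more-likely showing (weight exceeds 80).
    (f): 91 − 7 = 84 > 80 [met]
    (g): 97 − 16 = 81 > 80 [met]
  The board carries the last stage.
Every stage carried; the board prevails.

board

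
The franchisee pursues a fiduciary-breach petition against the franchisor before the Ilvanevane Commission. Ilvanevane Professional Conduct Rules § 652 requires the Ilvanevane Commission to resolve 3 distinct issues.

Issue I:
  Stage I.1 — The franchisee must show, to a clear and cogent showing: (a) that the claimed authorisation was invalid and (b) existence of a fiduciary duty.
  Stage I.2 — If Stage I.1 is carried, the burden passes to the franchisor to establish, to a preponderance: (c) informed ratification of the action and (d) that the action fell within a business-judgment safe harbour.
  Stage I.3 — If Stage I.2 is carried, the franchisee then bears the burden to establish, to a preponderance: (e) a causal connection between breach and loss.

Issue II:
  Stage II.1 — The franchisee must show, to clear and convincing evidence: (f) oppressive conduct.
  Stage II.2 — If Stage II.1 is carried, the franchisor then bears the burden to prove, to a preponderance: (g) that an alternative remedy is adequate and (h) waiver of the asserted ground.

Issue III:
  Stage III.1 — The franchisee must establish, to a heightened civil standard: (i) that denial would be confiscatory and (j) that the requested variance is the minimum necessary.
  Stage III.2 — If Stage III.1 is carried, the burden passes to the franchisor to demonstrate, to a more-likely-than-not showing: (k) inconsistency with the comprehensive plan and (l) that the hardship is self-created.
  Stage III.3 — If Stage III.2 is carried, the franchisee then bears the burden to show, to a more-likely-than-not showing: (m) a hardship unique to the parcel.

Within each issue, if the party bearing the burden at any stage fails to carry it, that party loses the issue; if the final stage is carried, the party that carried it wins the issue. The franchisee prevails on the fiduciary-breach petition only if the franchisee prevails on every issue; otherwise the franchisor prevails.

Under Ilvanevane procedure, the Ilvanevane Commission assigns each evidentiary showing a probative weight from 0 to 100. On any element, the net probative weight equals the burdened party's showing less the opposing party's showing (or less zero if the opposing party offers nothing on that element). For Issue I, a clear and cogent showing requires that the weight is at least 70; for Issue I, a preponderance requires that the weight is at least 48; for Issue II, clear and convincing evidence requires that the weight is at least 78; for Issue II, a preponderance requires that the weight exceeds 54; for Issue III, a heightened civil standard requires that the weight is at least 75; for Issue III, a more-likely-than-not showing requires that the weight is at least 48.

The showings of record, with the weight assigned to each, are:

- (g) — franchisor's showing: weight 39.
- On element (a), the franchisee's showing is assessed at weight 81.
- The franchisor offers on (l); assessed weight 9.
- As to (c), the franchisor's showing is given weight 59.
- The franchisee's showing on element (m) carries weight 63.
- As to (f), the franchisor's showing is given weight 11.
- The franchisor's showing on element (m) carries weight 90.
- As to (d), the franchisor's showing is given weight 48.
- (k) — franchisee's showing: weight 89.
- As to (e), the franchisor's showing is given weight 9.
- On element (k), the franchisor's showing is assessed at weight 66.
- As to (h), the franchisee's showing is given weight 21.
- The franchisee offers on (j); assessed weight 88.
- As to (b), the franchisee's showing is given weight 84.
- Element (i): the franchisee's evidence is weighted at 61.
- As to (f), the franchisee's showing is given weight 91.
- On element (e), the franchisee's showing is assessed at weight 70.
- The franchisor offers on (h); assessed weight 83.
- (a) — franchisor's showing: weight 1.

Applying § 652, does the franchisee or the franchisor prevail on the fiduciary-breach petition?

franchisor

— Issue I —
Stage I.1 — burden on franchisee; standard: a clear and cogent showing (weight is at least 70).
    (a): 81 − 1 = 80 ≥ 70 [met]
    (b): 84 ≥ 70 [met]
  All elements met. The burden passes to the franchisor.
Stage I.2 — burden on franchisor; standard: a preponderance (weight is at least 48).
    (c): 59 ≥ 48 [met]
    (d): 48 ≥ 48 [met]
  Stage I.2 is satisfied; the onus moves to the franchisee.
Stage I.3 — burden on franchisee; standard: a preponderance (weight is at least 48).
    (e): 70 − 9 = 61 ≥ 48 [met]
  All elements met at the final stage.
With every stage satisfied, the franchisee prevails on this issue.
— Issue II —
At Stage II.1 the franchisee must meet clear and convincing evidence (weight is at least 78): on (f) the weight is 91 less the opposing 11 gives net 80, which does reach 78, so (f) meets the standard.
  Stage II.1 carried; the burden shifts to the franchisor.
At Stage II.2 the franchisor must meet a preponderance (weight exceeds 54): on (g) the weight is 39, ≤ 54, so (g) does not meet the standard; on (h) the weight is 83 less the opposing 21 gives net 62, > 54, so (h) meets the standard.
  Not every element is met, so the franchisor fails to carry Stage II.2.
The analysis ends at Stage II.2; the franchisee prevails on this issue.
— Issue III —
Stage III.1 (franchisee, a heightened civil standard, weight is at least 75): (i) 61 < 75 — fails; (j) 88 ≥ 75 — meets.
  Stage III.1 not carried; the franchisee fails its burden.
The analysis ends at Stage III.1; the franchisor prevails on this issue.
Per-issue: Issue I → franchisee; Issue II → franchisee; Issue III → franchisor. The franchisee must prevail on every issue; overall, the franchisor prevails.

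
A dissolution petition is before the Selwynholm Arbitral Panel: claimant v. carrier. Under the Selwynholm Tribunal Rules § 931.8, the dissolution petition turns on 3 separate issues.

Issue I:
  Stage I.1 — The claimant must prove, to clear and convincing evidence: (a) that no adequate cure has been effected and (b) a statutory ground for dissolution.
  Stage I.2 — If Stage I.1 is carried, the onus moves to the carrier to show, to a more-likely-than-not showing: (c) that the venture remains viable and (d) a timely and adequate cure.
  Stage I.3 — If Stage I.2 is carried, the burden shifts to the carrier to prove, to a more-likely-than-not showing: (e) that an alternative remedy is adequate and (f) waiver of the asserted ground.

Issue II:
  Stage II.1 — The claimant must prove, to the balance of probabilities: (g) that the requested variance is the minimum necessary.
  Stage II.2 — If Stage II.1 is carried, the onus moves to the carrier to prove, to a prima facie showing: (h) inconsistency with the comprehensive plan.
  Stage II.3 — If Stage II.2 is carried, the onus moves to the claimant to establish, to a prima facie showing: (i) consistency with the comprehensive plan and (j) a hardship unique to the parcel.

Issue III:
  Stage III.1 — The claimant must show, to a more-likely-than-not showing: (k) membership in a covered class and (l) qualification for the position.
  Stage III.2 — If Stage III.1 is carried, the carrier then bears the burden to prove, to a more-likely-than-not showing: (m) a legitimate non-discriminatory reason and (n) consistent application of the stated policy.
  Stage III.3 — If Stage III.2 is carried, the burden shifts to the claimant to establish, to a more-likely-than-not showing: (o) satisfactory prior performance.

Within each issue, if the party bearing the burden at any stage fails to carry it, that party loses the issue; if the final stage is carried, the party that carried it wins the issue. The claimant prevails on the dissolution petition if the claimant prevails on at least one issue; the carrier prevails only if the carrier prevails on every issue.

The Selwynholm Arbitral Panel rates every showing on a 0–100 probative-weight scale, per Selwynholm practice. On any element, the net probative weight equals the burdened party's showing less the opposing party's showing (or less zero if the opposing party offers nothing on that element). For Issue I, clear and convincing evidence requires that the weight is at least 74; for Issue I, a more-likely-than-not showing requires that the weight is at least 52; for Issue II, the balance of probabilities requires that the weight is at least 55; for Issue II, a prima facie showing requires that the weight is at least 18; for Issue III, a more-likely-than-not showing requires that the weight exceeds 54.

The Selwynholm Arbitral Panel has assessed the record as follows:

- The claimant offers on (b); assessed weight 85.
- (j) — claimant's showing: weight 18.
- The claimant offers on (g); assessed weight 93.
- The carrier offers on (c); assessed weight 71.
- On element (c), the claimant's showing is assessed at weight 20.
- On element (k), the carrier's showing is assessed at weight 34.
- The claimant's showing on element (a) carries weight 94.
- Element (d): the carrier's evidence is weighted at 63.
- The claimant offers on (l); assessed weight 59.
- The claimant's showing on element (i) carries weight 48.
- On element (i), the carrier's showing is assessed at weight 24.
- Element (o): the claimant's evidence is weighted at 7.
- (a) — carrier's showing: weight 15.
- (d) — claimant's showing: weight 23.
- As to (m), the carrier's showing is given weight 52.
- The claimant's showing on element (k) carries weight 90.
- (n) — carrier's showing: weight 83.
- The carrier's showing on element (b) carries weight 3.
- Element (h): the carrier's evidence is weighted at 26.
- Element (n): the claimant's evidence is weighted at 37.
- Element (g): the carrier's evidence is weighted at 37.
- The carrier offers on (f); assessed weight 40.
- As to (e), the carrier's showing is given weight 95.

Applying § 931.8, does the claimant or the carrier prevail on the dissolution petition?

— Issue I —
At Stage I.1 the claimant must meet clear and convincing evidence (weight is at least 74): on (a) the weight is 94 less the opposing 15 gives net 79, which does reach 74, so (a) meets the standard; on (b) the weight is 85 less the opposing 3 gives net 82, which does reach 74, so (b) meets the standard.
  The claimant carries Stage I.1; the carrier now bears the burden.
At Stage I.2 the carrier must meet a more-likely-than-not showing (weight is at least 52): on (c) the weight is 71 less the opposing 20 gives net 51, which does not reach 52, so (c) does not meet the standard; on (d) the weight is 63 less the opposing 23 gives net 40, < 52, so (d) does not meet the standard.
  Stage I.2 not carried; the carrier fails its burden.
The analysis ends at Stage I.2; the claimant prevails on this issue.
— Issue II —
Stage II.1 (claimant, the balance of probabilities, weight is at least 55): (g) net 93−37=56 ≥ 55 — meets.
  Stage II.1 carried; the burden shifts to the carrier.
Stage II.2 (carrier, a prima facie showing, weight is at least 18): (h) 26 ≥ 18 — meets.
  All elements met. The burden passes to the claimant.
Stage II.3 (claimant, a prima facie showing, weight is at least 18): (i) net 48−24=24 ≥ 18 — meets; (j) 18 ≥ 18 — meets.
  The claimant carries the last stage.
All stages carried — the claimant prevails on this issue.
— Issue III —
Stage III.1 — burden on claimant; standard: a more-likely-than-not showing (weight exceeds 54).
    (k): 90 − 34 = 56 > 54 [met]
    (l): 59 > 54 [met]
  Stage III.1 is satisfied; the onus moves to the carrier.
Stage III.2 — burden on carrier; standard: a more-likely-than-not showing (weight exceeds 54).
    (m): 52 ≤ 54 [not met]
    (n): 83 − 37 = 46 ≤ 54 [not met]
  Stage III.2 not carried; the carrier fails its burden.
The analysis ends at Stage III.2; the claimant prevails on this issue.
Per-issue: Issue I → claimant; Issue II → claimant; Issue III → claimant. The claimant must prevail on at least one issue; overall, the claimant prevails.

claimant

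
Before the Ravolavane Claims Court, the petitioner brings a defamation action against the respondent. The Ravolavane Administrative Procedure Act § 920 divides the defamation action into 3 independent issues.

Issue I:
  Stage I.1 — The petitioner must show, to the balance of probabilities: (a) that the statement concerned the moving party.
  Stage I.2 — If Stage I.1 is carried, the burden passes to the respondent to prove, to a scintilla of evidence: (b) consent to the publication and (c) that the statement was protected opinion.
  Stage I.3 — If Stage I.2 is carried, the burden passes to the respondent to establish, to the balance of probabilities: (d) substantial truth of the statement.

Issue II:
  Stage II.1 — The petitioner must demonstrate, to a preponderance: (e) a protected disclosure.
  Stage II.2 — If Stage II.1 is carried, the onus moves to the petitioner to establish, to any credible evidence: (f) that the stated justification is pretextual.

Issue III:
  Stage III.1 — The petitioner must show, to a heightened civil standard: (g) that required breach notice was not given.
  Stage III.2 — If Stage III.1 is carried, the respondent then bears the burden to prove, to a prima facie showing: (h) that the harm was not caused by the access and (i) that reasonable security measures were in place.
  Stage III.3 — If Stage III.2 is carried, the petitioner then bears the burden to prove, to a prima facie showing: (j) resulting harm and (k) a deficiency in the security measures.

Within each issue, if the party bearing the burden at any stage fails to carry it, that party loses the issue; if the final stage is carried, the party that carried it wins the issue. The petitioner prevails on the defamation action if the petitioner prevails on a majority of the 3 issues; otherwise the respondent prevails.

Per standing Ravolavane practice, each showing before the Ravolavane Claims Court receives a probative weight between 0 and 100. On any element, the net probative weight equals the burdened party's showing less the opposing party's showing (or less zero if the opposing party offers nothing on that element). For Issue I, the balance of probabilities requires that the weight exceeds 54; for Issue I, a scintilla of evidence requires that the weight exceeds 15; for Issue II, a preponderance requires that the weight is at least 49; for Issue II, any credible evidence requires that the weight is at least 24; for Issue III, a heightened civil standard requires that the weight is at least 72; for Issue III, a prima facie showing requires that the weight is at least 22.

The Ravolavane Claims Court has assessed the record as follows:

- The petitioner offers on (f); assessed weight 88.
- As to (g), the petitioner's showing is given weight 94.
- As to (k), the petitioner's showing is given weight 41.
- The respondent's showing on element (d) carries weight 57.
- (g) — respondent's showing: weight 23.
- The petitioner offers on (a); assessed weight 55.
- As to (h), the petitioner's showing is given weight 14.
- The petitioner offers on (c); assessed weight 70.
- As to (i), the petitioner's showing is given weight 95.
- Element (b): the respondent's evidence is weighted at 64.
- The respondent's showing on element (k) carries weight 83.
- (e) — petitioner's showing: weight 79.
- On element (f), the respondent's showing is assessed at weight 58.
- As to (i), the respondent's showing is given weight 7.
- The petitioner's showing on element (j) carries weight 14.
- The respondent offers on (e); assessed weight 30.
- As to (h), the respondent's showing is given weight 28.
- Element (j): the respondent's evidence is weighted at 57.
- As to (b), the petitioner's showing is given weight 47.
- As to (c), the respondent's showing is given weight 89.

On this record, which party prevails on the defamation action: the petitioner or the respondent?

— Issue I —
At Stage I.1 the petitioner must meet the balance of probabilities (weight exceeds 54): on (a) the weight is 55, > 54, so (a) meets the standard.
  The petitioner carries Stage I.1; the respondent now bears the burden.
At Stage I.2 the respondent must meet a scintilla of evidence (weight exceeds 15): on (b) the weight is 64 less the opposing 47 gives net 17, > 15, so (b) meets the standard; on (c) the weight is 89 less the opposing 70 gives net 19, > 15, so (c) meets the standard.
  All elements met. The respondent retains the burden for Stage I.3.
At Stage I.3 the respondent must meet the balance of probabilities (weight exceeds 54): on (d) the weight is 57, > 54, so (d) meets the standard.
  The respondent carries the last stage.
All stages carried — the respondent prevails on this issue.
— Issue II —
At Stage II.1 the petitioner must meet a preponderance (weight is at least 49): on (e) the weight is 79 less the opposing 30 gives net 49, which does reach 49, so (e) meets the standard.
  Stage II.1 carried; the burden remains with the petitioner.
At Stage II.2 the petitioner must meet any credible evidence (weight is at least 24): on (f) the weight is 88 less the opposing 58 gives net 30, ≥ 24, so (f) meets the standard.
  Stage II.2 carried; the final stage is satisfied.
With every stage satisfied, the petitioner prevails on this issue.
— Issue III —
At Stage III.1 the petitioner must meet a heightened civil standard (weight is at least 72): on (g) the weight is 94 less the opposing 23 gives net 71, < 72, so (g) does not meet the standard.
  The petitioner does not carry Stage III.1.
The analysis ends at Stage III.1; the respondent prevails on this issue.
Per-issue: Issue I → respondent; Issue II → petitioner; Issue III → respondent. The petitioner must prevail on a majority of issues; overall, the respondent prevails.

respondent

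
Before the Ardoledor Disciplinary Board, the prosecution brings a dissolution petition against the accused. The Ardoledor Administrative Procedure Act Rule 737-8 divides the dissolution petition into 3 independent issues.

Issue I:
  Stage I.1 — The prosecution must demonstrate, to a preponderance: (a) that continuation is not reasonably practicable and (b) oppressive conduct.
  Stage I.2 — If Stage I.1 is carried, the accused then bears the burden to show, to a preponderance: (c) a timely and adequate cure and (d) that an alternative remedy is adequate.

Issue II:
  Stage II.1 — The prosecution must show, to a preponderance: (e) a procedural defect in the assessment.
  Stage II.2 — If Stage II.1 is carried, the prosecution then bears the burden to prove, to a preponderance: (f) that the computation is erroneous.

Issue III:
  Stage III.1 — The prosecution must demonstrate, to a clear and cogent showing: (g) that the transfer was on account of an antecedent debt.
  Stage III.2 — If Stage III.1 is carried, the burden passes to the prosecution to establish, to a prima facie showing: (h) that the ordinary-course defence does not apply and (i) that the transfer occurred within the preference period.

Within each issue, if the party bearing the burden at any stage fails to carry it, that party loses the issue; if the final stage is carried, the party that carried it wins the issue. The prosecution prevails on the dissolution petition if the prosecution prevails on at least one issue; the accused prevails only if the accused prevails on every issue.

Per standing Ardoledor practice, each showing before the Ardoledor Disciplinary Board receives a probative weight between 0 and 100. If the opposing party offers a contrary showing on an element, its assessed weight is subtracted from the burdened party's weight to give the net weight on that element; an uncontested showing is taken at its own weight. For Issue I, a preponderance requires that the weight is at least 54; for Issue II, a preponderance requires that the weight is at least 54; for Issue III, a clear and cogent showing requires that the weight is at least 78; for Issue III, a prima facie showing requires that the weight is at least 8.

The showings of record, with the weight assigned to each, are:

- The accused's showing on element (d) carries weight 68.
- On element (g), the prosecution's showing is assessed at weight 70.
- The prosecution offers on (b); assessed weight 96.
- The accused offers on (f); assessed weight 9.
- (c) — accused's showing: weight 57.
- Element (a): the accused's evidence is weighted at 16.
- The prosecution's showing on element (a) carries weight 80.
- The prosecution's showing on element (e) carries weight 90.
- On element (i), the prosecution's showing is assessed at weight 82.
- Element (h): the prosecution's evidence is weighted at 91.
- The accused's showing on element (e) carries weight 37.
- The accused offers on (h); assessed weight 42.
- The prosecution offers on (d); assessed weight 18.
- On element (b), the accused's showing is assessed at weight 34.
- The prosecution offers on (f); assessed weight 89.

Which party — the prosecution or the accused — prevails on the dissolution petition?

— Issue I —
Stage I.1 (prosecution, a preponderance, weight is at least 54): (a) net 80−16=64 ≥ 54 — meets; (b) net 96−34=62 ≥ 54 — meets.
  Stage I.1 carried; the burden shifts to the accused.
Stage I.2 (accused, a preponderance, weight is at least 54): (c) 57 ≥ 54 — meets; (d) net 68−18=50 < 54 — fails.
  The accused does not carry Stage I.2.
So the prosecution prevails on this issue.
— Issue II —
At Stage II.1 the prosecution must meet a preponderance (weight is at least 54): on (e) the weight is 90 less the opposing 37 gives net 53, which does not reach 54, so (e) does not meet the standard.
  Stage II.1 not carried; the prosecution fails its burden.
The analysis ends at Stage II.1; the accused prevails on this issue.
— Issue III —
Stage III.1 (prosecution, a clear and cogent showing, weight is at least 78): (g) 70 < 78 — fails.
  The prosecution does not carry Stage III.1.
The analysis ends at Stage III.1; the accused prevails on this issue.
Per-issue: Issue I → prosecution; Issue II → accused; Issue III → accused. The prosecution must prevail on at least one issue; overall, the prosecution prevails.

prosecution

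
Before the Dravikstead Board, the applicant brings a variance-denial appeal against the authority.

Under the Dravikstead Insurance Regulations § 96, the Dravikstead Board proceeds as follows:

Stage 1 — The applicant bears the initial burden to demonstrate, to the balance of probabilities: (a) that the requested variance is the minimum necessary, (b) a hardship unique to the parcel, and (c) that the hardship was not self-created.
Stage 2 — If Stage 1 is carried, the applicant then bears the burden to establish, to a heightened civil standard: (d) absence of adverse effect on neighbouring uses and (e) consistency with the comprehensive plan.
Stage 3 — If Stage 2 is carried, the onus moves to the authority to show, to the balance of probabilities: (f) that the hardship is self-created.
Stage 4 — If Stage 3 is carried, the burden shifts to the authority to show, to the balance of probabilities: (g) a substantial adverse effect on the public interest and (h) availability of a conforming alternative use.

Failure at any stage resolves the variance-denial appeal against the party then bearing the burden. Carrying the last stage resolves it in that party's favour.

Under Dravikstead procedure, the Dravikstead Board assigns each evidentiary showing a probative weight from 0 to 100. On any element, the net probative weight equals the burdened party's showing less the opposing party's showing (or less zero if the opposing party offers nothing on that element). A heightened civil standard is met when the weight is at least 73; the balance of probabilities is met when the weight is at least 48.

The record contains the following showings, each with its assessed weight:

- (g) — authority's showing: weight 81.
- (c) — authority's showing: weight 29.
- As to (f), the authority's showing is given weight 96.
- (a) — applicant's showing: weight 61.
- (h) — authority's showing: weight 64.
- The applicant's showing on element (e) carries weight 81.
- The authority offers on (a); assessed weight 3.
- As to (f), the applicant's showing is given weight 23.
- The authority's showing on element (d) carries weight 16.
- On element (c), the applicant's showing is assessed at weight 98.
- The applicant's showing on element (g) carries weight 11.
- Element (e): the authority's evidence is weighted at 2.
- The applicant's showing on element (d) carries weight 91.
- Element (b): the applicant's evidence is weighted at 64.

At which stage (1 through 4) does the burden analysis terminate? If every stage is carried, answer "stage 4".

stage 4

Stage 1 — burden on applicant; standard: the balance of probabilities (weight is at least 48).
    (a): 61 − 3 = 58 ≥ 48 [met]
    (b): 64 ≥ 48 [met]
    (c): 98 − 29 = 69 ≥ 48 [met]
  Stage 1 carried; the burden remains with the applicant.
Stage 2 — burden on applicant; standard: a heightened civil standard (weight is at least 73).
    (d): 91 − 16 = 75 ≥ 73 [met]
    (e): 81 − 2 = 79 ≥ 73 [met]
  All elements met. The burden passes to the authority.
Stage 3 — burden on authority; standard: the balance of probabilities (weight is at least 48).
    (f): 96 − 23 = 73 ≥ 48 [met]
  All elements met. The authority retains the burden for Stage 4.
Stage 4 — burden on authority; standard: the balance of probabilities (weight is at least 48).
    (g): 81 − 11 = 70 ≥ 48 [met]
    (h): 64 ≥ 48 [met]
  Stage 4 carried; the final stage is satisfied.
All stages carried — the authority prevails.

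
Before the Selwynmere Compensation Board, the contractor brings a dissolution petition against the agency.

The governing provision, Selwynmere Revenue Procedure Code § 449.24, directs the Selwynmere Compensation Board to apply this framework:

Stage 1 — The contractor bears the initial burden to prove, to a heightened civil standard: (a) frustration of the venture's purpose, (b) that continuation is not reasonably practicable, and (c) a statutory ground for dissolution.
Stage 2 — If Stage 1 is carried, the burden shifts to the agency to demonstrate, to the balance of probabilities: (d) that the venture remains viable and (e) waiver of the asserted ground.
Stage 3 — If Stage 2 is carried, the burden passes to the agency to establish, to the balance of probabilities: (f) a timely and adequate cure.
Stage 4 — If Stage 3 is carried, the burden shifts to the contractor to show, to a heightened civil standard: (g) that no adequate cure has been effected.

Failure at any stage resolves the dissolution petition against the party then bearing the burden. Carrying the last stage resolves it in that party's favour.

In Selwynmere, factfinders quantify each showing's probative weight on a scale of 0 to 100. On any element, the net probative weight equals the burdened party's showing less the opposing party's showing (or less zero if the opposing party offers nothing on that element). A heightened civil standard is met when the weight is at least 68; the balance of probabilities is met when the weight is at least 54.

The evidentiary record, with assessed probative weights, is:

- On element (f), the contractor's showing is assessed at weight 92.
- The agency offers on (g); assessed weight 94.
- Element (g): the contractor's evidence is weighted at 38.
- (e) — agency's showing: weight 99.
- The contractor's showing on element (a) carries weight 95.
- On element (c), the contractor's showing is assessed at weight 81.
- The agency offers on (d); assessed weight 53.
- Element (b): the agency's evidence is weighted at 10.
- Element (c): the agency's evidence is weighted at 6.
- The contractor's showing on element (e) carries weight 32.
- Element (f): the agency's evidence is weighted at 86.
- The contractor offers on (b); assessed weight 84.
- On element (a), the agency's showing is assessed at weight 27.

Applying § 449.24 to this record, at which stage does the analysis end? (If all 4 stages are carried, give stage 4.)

Stage 1 — burden on contractor; standard: a heightened civil standard (weight is at least 68).
    (a): 95 − 27 = 68 ≥ 68 [met]
    (b): 84 − 10 = 74 ≥ 68 [met]
    (c): 81 − 6 = 75 ≥ 68 [met]
  The contractor carries Stage 1; the agency now bears the burden.
Stage 2 — burden on agency; standard: the balance of probabilities (weight is at least 54).
    (d): 53 < 54 [not met]
    (e): 99 − 32 = 67 ≥ 54 [met]
  Stage 2 not carried; the agency fails its burden.
The contractor prevails.

stage 2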